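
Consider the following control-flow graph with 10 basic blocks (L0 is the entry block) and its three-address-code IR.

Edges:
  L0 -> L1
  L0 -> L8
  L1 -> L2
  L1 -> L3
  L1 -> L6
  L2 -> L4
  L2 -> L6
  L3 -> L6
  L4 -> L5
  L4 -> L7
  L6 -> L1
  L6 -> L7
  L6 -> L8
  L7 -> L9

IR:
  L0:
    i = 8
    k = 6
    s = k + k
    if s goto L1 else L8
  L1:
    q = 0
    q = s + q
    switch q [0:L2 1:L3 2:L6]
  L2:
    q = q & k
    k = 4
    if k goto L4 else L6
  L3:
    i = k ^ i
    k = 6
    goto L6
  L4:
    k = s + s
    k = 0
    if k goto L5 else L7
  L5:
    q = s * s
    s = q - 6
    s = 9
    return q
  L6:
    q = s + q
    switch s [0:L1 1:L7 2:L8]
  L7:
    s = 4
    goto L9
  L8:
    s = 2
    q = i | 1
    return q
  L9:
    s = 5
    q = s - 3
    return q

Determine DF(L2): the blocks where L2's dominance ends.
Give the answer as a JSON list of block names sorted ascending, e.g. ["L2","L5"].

Answer: ["L6", "L7"]

Derivation:
idom tree: L1←L0 L2←L1 L3←L1 L4←L2 L5←L4 L6←L1 L7←L1 L8←L0 L9←L7
Dom∩ at merges:
  L1: preds {L0,L6}: {L0} ∩ {L0,L1,L6} = {L0}; idom=L0
  L6: preds {L1,L2,L3}: {L0,L1} ∩ {L0,L1,L2} ∩ {L0,L1,L3} = {L0,L1}; idom=L1
  L7: preds {L4,L6}: {L0,L1,L2,L4} ∩ {L0,L1,L6} = {L0,L1}; idom=L1
  L8: preds {L0,L6}: {L0} ∩ {L0,L1,L6} = {L0}; idom=L0

Frontier:
  join L1 pred L0: · stop@L0
  join L1 pred L6: L6→L1 stop@L0
  join L6 pred L1: · stop@L1
  join L6 pred L2: L2 stop@L1
  join L6 pred L3: L3 stop@L1
  join L7 pred L4: L4→L2 stop@L1
  join L7 pred L6: L6 stop@L1
  join L8 pred L0: · stop@L0
  join L8 pred L6: L6→L1 stop@L0
  L0 → ∅
  L1 → {L1,L8}
  L2 → {L6,L7}
  L3 → {L6}
  L4 → {L7}
  L5 → ∅
  L6 → {L1,L7,L8}
  L7 → ∅
  L8 → ∅
  L9 → ∅

DF(L2) = ["L6", "L7"]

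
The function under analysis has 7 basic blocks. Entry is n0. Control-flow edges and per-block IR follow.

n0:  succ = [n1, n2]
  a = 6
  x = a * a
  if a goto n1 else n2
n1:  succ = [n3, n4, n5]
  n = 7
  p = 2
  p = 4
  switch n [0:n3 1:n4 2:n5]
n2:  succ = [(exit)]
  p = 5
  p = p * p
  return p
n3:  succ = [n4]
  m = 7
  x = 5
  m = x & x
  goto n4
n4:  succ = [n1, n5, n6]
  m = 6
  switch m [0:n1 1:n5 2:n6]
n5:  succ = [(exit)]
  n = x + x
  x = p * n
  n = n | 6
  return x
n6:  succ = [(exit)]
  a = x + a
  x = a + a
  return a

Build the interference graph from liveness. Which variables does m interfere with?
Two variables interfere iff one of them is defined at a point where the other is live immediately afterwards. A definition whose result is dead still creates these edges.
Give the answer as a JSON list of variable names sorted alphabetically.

Block summaries:
  n0 def {a,x} use ∅
  n1 def {n,p} use ∅
  n2 def {p} use ∅
  n3 def {m,x} use ∅
  n4 def {m} use ∅
  n5 def {n,x} use {p,x}
  n6 def {a,x} use {a,x}

Live sets:
  n0 li=∅ lo={a,x}
  n1 li={a,x} lo={a,p,x}
  n2 li=∅ lo=∅
  n3 li={a,p} lo={a,p,x}
  n4 li={a,p,x} lo={a,p,x}
  n5 li={p,x} lo=∅
  n6 li={a,x} lo=∅

Interference:
  a — {m,n,p,x}
  m — {a,p,x}
  n — {a,p,x}
  p — {a,m,n,x}
  x — {a,m,n,p}

N(m) = ["a", "p", "x"]

Answer: ["a", "p", "x"]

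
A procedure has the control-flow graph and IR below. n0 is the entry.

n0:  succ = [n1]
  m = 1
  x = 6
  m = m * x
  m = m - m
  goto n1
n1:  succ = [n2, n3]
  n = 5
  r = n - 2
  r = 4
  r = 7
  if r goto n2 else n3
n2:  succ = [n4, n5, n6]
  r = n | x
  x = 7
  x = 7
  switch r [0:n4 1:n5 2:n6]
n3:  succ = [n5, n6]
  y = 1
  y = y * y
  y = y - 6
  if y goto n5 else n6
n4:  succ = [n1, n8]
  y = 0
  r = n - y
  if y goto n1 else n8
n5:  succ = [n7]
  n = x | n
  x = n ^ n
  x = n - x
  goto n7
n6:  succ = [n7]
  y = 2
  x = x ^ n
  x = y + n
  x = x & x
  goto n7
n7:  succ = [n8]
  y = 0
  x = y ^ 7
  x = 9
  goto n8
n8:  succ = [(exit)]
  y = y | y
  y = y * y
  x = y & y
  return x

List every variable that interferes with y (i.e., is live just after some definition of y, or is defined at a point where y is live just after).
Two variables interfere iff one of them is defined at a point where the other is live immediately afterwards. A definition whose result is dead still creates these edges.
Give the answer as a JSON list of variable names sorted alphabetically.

Answer: ["n", "r", "x"]

Working:
def/use:
  n0: {m,x} / ∅
  n1: {n,r} / ∅
  n2: {r,x} / {n,x}
  n3: {y} / ∅
  n4: {r,y} / {n}
  n5: {n,x} / {n,x}
  n6: {x,y} / {n,x}
  n7: {x,y} / ∅
  n8: {x,y} / {y}

Liveness:
  n0: in=∅ out={x}
  n1: in={x} out={n,x}
  n2: in={n,x} out={n,x}
  n3: in={n,x} out={n,x}
  n4: in={n,x} out={x,y}
  n5: in={n,x} out=∅
  n6: in={n,x} out=∅
  n7: in=∅ out={y}
  n8: in={y} out=∅

Interfere edges:
  m — {x}
  n — {r,x,y}
  r — {n,x,y}
  x — {m,n,r,y}
  y — {n,r,x}

N(y) = ["n", "r", "x"]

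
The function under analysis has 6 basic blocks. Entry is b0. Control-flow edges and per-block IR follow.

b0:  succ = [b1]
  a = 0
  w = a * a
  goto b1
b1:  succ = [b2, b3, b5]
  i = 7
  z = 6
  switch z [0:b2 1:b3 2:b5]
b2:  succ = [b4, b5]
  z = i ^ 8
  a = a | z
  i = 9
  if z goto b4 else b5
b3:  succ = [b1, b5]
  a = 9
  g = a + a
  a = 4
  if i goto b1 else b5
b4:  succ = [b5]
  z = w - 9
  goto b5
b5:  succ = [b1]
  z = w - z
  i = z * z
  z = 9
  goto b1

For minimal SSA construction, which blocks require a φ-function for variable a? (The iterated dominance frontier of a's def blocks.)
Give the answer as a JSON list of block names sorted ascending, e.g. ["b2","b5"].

idom tree: b1←b0 b2←b1 b3←b1 b4←b2 b5←b1
Dom∩ at merges:
  b1: preds {b0,b3,b5}: {b0} ∩ {b0,b1,b3} ∩ {b0,b1,b5} = {b0}; idom=b0
  b5: preds {b1,b2,b3,b4}: {b0,b1} ∩ {b0,b1,b2} ∩ {b0,b1,b3} ∩ {b0,b1,b2,b4} = {b0,b1}; idom=b1

DF derivation:
  join b1 pred b0: · stop@b0
  join b1 pred b3: b3→b1 stop@b0
  join b1 pred b5: b5→b1 stop@b0
  join b5 pred b1: · stop@b1
  join b5 pred b2: b2 stop@b1
  join b5 pred b3: b3 stop@b1
  join b5 pred b4: b4→b2 stop@b1
  DF(b0)=∅
  DF(b1)={b1}
  DF(b2)={b5}
  DF(b3)={b1,b5}
  DF(b4)={b5}
  DF(b5)={b1}

φ for a: defs {b0,b2,b3}
  DF⁺ = {b1,b5}

Answer: ["b1", "b5"]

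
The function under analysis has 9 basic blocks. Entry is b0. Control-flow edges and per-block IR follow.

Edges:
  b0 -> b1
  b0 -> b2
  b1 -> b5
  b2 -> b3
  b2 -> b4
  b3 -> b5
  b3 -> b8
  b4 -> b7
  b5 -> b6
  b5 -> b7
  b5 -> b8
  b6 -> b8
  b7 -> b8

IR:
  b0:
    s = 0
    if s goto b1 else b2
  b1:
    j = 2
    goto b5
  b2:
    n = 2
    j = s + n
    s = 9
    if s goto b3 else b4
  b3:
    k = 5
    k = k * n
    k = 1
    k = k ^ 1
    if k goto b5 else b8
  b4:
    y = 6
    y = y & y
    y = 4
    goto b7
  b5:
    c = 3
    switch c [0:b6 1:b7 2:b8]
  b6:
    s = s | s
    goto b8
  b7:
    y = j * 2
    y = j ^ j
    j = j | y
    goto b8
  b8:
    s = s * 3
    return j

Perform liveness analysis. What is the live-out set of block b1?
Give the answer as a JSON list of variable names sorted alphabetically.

Per-block:
  b0: def={s} ue=∅
  b1: def={j} ue=∅
  b2: def={j,n,s} ue={s}
  b3: def={k} ue={n}
  b4: def={y} ue=∅
  b5: def={c} ue=∅
  b6: def={s} ue={s}
  b7: def={j,y} ue={j}
  b8: def={s} ue={j,s}

Liveness:
  b0: in=∅ out={s}
  b1: in={s} out={j,s}
  b2: in={s} out={j,n,s}
  b3: in={j,n,s} out={j,s}
  b4: in={j,s} out={j,s}
  b5: in={j,s} out={j,s}
  b6: in={j,s} out={j,s}
  b7: in={j,s} out={j,s}
  b8: in={j,s} out=∅

live-out(b1) = ["j", "s"]

Answer: ["j", "s"]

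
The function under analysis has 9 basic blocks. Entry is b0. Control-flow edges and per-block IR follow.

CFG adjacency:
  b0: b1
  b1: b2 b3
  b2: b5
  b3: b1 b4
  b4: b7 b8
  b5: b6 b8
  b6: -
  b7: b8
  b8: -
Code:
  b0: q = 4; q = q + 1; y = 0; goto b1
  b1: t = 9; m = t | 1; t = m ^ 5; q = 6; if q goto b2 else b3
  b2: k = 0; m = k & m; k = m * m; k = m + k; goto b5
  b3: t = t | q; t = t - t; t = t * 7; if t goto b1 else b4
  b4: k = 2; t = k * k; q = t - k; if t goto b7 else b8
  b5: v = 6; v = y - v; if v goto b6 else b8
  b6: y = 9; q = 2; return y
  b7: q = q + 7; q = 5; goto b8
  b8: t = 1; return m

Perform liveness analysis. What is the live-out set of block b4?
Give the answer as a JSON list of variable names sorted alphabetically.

def/use:
  b0: def={q,y} ue=∅
  b1: def={m,q,t} ue=∅
  b2: def={k,m} ue={m}
  b3: def={t} ue={q,t}
  b4: def={k,q,t} ue=∅
  b5: def={v} ue={y}
  b6: def={q,y} ue=∅
  b7: def={q} ue={q}
  b8: def={t} ue={m}

Live sets:
  b0: in=∅ out={y}
  b1: in={y} out={m,q,t,y}
  b2: in={m,y} out={m,y}
  b3: in={m,q,t,y} out={m,y}
  b4: in={m} out={m,q}
  b5: in={m,y} out={m}
  b6: in=∅ out=∅
  b7: in={m,q} out={m}
  b8: in={m} out=∅

live-out(b4) = ["m", "q"]

Answer: ["m", "q"]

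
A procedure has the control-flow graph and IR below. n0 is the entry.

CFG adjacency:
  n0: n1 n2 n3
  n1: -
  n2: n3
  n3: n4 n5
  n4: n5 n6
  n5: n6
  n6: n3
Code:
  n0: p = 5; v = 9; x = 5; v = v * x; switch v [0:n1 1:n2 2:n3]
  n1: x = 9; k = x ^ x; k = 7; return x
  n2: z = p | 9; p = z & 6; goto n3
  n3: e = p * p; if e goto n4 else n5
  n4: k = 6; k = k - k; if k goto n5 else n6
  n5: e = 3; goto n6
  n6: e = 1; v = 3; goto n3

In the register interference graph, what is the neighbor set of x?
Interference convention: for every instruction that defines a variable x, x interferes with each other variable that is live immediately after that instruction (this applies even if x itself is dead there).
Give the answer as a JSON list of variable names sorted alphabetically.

Answer: ["k", "p", "v"]

Analysis:
Per-block:
  n0: {p,v,x} / ∅
  n1: {k,x} / ∅
  n2: {p,z} / {p}
  n3: {e} / {p}
  n4: {k} / ∅
  n5: {e} / ∅
  n6: {e,v} / ∅

Live sets:
  n0 li=∅ lo={p}
  n1 li=∅ lo=∅
  n2 li={p} lo={p}
  n3 li={p} lo={p}
  n4 li={p} lo={p}
  n5 li={p} lo={p}
  n6 li={p} lo={p}

Interfere edges:
  e — {p}
  k — {p,x}
  p — {e,k,v,x}
  v — {p,x}
  x — {k,p,v}
  z — ∅

N(x) = ["k", "p", "v"]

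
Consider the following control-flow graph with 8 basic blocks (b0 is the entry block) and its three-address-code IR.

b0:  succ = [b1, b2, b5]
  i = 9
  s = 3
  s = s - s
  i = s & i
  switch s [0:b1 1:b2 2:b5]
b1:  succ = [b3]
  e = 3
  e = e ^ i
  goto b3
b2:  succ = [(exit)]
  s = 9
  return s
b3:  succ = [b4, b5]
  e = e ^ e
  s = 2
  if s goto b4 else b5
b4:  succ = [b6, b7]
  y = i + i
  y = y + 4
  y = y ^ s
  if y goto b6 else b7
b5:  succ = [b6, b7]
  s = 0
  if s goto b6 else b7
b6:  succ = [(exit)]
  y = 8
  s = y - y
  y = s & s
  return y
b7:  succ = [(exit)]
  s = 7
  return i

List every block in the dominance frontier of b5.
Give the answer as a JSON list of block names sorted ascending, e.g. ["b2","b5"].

Answer: ["b6", "b7"]

Analysis:
idom tree: b1←b0 b2←b0 b3←b1 b4←b3 b5←b0 b6←b0 b7←b0
Dom∩ at merges:
  b5: preds {b0,b3}: {b0} ∩ {b0,b1,b3} = {b0}; idom=b0
  b6: preds {b4,b5}: {b0,b1,b3,b4} ∩ {b0,b5} = {b0}; idom=b0
  b7: preds {b4,b5}: {b0,b1,b3,b4} ∩ {b0,b5} = {b0}; idom=b0

DF walk-up:
  b5←b0: walk · to b0
  b5←b3: walk b3→b1 to b0
  b6←b4: walk b4→b3→b1 to b0
  b6←b5: walk b5 to b0
  b7←b4: walk b4→b3→b1 to b0
  b7←b5: walk b5 to b0
  b0: DF=∅
  b1: DF={b5,b6,b7}
  b2: DF=∅
  b3: DF={b5,b6,b7}
  b4: DF={b6,b7}
  b5: DF={b6,b7}
  b6: DF=∅
  b7: DF=∅

DF(b5) = ["b6", "b7"]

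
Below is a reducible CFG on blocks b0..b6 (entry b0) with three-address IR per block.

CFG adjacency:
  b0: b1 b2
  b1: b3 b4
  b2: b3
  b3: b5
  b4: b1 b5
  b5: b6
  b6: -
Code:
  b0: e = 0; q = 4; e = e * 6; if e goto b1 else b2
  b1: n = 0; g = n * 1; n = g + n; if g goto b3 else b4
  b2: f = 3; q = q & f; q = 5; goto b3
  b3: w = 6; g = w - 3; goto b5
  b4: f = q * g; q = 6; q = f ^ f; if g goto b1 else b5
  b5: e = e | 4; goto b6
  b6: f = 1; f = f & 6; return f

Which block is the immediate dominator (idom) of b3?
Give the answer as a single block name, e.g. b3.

Answer: b0

Analysis:
idom tree: b1←b0 b2←b0 b3←b0 b4←b1 b5←b0 b6←b5
Dom∩ at merges:
  b1: preds {b0,b4}: {b0} ∩ {b0,b1,b4} = {b0}; idom=b0
  b3: preds {b1,b2}: {b0,b1} ∩ {b0,b2} = {b0}; idom=b0
  b5: preds {b3,b4}: {b0,b3} ∩ {b0,b1,b4} = {b0}; idom=b0

idom(b3) = b0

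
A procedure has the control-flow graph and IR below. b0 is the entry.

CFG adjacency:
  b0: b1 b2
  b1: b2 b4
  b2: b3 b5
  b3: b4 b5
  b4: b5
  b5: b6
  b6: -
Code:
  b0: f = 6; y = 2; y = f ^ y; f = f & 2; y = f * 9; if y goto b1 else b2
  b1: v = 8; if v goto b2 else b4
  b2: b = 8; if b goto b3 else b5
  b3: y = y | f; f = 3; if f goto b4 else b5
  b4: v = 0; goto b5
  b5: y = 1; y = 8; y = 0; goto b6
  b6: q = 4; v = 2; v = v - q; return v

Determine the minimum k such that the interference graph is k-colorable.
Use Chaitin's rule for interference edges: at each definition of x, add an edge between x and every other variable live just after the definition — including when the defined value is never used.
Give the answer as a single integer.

Answer: 3

Derivation:
def/use:
  b0: {f,y} / ∅
  b1: {v} / ∅
  b2: {b} / ∅
  b3: {f,y} / {f,y}
  b4: {v} / ∅
  b5: {y} / ∅
  b6: {q,v} / ∅

Live sets:
  b0: in=∅ out={f,y}
  b1: in={f,y} out={f,y}
  b2: in={f,y} out={f,y}
  b3: in={f,y} out=∅
  b4: in=∅ out=∅
  b5: in=∅ out=∅
  b6: in=∅ out=∅

Interfere edges:
  b — {f,y}
  f — {b,v,y}
  q — {v}
  v — {f,q,y}
  y — {b,f,v}

Registers:
  clique {b,f,y} ⇒ need ≥ 3
  assign b→R1 f→R0 q→R0 v→R1 y→R2 — no edge inside a register ⇒ χ ≤ 3
  χ = 3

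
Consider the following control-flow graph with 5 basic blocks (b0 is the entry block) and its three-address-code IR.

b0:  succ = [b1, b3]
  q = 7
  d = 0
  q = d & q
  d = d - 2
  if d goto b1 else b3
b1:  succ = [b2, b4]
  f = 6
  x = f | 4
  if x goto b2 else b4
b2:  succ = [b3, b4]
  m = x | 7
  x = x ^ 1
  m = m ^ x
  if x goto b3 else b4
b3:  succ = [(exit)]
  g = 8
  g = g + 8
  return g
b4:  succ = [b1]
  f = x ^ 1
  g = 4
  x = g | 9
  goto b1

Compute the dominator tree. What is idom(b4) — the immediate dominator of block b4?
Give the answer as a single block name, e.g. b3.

Answer: b1

Working:
idom tree: b1←b0 b2←b1 b3←b0 b4←b1
Dom at joins:
  b1: preds {b0,b4}: {b0} ∩ {b0,b1,b4} = {b0}; idom=b0
  b3: preds {b0,b2}: {b0} ∩ {b0,b1,b2} = {b0}; idom=b0
  b4: preds {b1,b2}: {b0,b1} ∩ {b0,b1,b2} = {b0,b1}; idom=b1

idom(b4) = b1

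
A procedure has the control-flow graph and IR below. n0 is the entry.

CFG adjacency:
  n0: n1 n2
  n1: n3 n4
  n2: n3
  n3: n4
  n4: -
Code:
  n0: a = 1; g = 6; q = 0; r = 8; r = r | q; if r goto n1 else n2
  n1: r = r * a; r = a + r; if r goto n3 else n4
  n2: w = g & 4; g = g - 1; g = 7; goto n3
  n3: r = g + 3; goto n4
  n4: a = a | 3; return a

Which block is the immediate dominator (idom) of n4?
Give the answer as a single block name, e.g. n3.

Answer: n0

Analysis:
idom tree: n1←n0 n2←n0 n3←n0 n4←n0
Dom at joins:
  n3: preds {n1,n2}: {n0,n1} ∩ {n0,n2} = {n0}; idom=n0
  n4: preds {n1,n3}: {n0,n1} ∩ {n0,n3} = {n0}; idom=n0

idom(n4) = n0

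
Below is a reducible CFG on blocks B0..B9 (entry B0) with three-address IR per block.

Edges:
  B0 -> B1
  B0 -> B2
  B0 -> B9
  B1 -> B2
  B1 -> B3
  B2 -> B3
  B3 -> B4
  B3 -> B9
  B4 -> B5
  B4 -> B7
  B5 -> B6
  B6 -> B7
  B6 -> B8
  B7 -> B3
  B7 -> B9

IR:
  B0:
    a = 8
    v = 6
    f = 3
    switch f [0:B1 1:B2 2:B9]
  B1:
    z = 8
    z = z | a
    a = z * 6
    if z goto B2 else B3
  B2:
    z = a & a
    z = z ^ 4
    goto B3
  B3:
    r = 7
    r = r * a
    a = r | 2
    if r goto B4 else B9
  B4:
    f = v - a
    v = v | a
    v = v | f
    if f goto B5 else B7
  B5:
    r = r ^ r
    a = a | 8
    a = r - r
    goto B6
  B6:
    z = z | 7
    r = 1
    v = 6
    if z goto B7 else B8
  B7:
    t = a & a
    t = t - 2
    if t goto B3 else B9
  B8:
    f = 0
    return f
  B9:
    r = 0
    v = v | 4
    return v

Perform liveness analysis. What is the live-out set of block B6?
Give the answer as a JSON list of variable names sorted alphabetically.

Answer: ["a", "v", "z"]

Analysis:
def/use:
  B0: {a,f,v} / ∅
  B1: {a,z} / {a}
  B2: {z} / {a}
  B3: {a,r} / {a}
  B4: {f,v} / {a,v}
  B5: {a,r} / {a,r}
  B6: {r,v,z} / {z}
  B7: {t} / {a}
  B8: {f} / ∅
  B9: {r,v} / {v}

Live sets:
  B0 li=∅ lo={a,v}
  B1 li={a,v} lo={a,v,z}
  B2 li={a,v} lo={a,v,z}
  B3 li={a,v,z} lo={a,r,v,z}
  B4 li={a,r,v,z} lo={a,r,v,z}
  B5 li={a,r,z} lo={a,z}
  B6 li={a,z} lo={a,v,z}
  B7 li={a,v,z} lo={a,v,z}
  B8 li=∅ lo=∅
  B9 li={v} lo=∅

live-out(B6) = ["a", "v", "z"]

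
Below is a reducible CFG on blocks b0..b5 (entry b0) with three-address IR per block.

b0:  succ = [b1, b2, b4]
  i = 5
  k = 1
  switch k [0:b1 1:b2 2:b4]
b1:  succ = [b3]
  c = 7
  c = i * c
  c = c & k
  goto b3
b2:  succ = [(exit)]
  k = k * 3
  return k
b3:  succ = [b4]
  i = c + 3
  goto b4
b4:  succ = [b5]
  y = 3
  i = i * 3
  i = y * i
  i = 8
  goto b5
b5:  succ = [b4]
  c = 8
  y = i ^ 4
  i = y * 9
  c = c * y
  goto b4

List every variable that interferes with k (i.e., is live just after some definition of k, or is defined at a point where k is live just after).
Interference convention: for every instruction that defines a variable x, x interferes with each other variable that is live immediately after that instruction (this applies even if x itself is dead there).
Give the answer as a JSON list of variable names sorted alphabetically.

Per-block:
  b0: {i,k} / ∅
  b1: {c} / {i,k}
  b2: {k} / {k}
  b3: {i} / {c}
  b4: {i,y} / {i}
  b5: {c,i,y} / {i}

Liveness:
  b0: in=∅ out={i,k}
  b1: in={i,k} out={c}
  b2: in={k} out=∅
  b3: in={c} out={i}
  b4: in={i} out={i}
  b5: in={i} out={i}

Conflict graph:
  c: {i,k,y}
  i: {c,k,y}
  k: {c,i}
  y: {c,i}

N(k) = ["c", "i"]

Answer: ["c", "i"]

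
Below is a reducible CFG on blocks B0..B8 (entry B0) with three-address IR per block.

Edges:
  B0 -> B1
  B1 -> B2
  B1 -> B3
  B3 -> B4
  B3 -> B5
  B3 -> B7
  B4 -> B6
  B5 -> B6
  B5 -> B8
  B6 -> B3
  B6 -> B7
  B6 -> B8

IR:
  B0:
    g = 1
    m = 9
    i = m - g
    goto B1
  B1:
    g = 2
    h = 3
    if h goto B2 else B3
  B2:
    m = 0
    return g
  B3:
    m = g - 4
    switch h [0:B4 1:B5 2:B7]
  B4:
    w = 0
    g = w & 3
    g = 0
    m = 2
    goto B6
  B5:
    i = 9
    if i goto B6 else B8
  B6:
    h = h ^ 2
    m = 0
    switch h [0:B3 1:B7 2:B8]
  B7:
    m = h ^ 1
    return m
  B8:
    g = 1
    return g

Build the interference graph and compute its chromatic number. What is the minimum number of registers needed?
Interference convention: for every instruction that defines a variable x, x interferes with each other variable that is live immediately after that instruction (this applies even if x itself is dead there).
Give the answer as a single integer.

Answer: 3

Analysis:
def/use:
  B0: def={g,i,m} ue=∅
  B1: def={g,h} ue=∅
  B2: def={m} ue={g}
  B3: def={m} ue={g,h}
  B4: def={g,m,w} ue=∅
  B5: def={i} ue=∅
  B6: def={h,m} ue={h}
  B7: def={m} ue={h}
  B8: def={g} ue=∅

Live sets:
  B0 li=∅ lo=∅
  B1 li=∅ lo={g,h}
  B2 li={g} lo=∅
  B3 li={g,h} lo={g,h}
  B4 li={h} lo={g,h}
  B5 li={g,h} lo={g,h}
  B6 li={g,h} lo={g,h}
  B7 li={h} lo=∅
  B8 li=∅ lo=∅

Interfere edges:
  g↔{h,i,m}
  h↔{g,i,m,w}
  i↔{g,h}
  m↔{g,h}
  w↔{h}

Chromatic number:
  lower bound: {g,h,i} mutually conflict ⇒ χ ≥ 3
  3-colouring: r0={h}  r1={g,w}  r2={i,m}
  χ = 3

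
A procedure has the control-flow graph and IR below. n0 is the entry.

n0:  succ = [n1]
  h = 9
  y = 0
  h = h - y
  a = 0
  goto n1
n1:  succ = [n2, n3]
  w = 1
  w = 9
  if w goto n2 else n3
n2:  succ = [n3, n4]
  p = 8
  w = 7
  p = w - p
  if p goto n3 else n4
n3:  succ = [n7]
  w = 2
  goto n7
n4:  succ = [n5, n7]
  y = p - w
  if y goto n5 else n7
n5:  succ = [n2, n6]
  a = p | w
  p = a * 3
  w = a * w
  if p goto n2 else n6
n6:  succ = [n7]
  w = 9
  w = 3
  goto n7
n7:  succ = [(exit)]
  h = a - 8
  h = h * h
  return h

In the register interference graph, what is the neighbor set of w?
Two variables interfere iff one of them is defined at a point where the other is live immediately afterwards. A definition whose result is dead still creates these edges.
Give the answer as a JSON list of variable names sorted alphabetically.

def/use:
  n0 def {a,h,y} use ∅
  n1 def {w} use ∅
  n2 def {p,w} use ∅
  n3 def {w} use ∅
  n4 def {y} use {p,w}
  n5 def {a,p,w} use {p,w}
  n6 def {w} use ∅
  n7 def {h} use {a}

Live sets:
  n0 li=∅ lo={a}
  n1 li={a} lo={a}
  n2 li={a} lo={a,p,w}
  n3 li={a} lo={a}
  n4 li={a,p,w} lo={a,p,w}
  n5 li={p,w} lo={a}
  n6 li={a} lo={a}
  n7 li={a} lo=∅

Interference:
  a: {p,w,y}
  h: {y}
  p: {a,w,y}
  w: {a,p,y}
  y: {a,h,p,w}

N(w) = ["a", "p", "y"]

Answer: ["a", "p", "y"]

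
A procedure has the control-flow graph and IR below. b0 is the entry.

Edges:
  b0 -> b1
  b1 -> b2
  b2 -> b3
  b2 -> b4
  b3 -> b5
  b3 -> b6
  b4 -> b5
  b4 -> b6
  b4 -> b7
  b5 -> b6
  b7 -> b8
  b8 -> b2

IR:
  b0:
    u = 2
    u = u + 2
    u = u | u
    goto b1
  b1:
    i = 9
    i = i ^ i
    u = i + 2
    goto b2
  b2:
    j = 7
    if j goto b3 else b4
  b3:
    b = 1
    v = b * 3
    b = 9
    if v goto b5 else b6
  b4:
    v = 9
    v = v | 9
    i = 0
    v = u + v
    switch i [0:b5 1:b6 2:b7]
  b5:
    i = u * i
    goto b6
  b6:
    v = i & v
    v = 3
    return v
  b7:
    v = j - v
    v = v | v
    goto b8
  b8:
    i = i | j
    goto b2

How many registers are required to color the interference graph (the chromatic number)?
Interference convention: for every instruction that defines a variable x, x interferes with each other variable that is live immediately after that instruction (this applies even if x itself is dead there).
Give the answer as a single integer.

Answer: 4

Working:
Per-block:
  b0 def {u} use ∅
  b1 def {i,u} use ∅
  b2 def {j} use ∅
  b3 def {b,v} use ∅
  b4 def {i,v} use {u}
  b5 def {i} use {i,u}
  b6 def {v} use {i,v}
  b7 def {v} use {j,v}
  b8 def {i} use {i,j}

Liveness:
  live b0: ∅→∅
  live b1: ∅→{i,u}
  live b2: {i,u}→{i,j,u}
  live b3: {i,u}→{i,u,v}
  live b4: {j,u}→{i,j,u,v}
  live b5: {i,u,v}→{i,v}
  live b6: {i,v}→∅
  live b7: {i,j,u,v}→{i,j,u}
  live b8: {i,j,u}→{i,u}

Interfere edges:
  b: {i,u,v}
  i: {b,j,u,v}
  j: {i,u,v}
  u: {b,i,j,v}
  v: {b,i,j,u}

Chromatic number:
  lower bound: {b,i,u,v} mutually conflict ⇒ χ ≥ 4
  assign b→r3 i→r0 j→r3 u→r1 v→r2 — no edge inside a register ⇒ χ ≤ 4
  χ = 4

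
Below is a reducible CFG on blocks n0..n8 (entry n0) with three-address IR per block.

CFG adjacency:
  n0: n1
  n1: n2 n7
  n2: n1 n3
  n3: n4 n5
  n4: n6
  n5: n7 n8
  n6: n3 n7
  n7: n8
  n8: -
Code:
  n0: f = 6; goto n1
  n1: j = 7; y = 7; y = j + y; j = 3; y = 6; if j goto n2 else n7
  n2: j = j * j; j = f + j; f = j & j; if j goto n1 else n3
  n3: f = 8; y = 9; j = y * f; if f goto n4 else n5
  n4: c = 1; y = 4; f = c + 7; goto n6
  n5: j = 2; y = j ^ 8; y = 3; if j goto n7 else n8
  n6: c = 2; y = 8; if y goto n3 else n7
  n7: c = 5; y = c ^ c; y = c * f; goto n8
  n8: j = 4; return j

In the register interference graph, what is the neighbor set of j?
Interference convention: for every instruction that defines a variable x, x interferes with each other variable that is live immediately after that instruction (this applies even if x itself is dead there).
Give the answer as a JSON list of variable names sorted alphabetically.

Per-block:
  n0: def={f} ue=∅
  n1: def={j,y} ue=∅
  n2: def={f,j} ue={f,j}
  n3: def={f,j,y} ue=∅
  n4: def={c,f,y} ue=∅
  n5: def={j,y} ue=∅
  n6: def={c,y} ue=∅
  n7: def={c,y} ue={f}
  n8: def={j} ue=∅

Liveness:
  live n0: ∅→{f}
  live n1: {f}→{f,j}
  live n2: {f,j}→{f}
  live n3: ∅→{f}
  live n4: ∅→{f}
  live n5: {f}→{f}
  live n6: {f}→{f}
  live n7: {f}→∅
  live n8: ∅→∅

Conflict graph:
  c: {f,y}
  f: {c,j,y}
  j: {f,y}
  y: {c,f,j}

N(j) = ["f", "y"]

Answer: ["f", "y"]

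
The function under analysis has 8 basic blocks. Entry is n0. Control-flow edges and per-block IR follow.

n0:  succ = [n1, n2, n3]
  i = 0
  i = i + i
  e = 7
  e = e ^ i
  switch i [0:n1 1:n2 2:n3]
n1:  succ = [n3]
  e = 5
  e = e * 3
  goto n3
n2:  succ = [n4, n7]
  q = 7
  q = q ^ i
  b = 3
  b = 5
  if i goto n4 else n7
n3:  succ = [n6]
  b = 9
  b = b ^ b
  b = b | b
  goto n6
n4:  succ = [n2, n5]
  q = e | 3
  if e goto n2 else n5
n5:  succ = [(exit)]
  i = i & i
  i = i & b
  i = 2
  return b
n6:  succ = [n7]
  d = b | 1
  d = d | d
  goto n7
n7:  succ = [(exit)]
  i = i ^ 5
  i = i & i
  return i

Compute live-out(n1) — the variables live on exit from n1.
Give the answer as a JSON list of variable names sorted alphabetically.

def/use:
  n0: {e,i} / ∅
  n1: {e} / ∅
  n2: {b,q} / {i}
  n3: {b} / ∅
  n4: {q} / {e}
  n5: {i} / {b,i}
  n6: {d} / {b}
  n7: {i} / {i}

Live sets:
  n0 li=∅ lo={e,i}
  n1 li={i} lo={i}
  n2 li={e,i} lo={b,e,i}
  n3 li={i} lo={b,i}
  n4 li={b,e,i} lo={b,e,i}
  n5 li={b,i} lo=∅
  n6 li={b,i} lo={i}
  n7 li={i} lo=∅

live-out(n1) = ["i"]

Answer: ["i"]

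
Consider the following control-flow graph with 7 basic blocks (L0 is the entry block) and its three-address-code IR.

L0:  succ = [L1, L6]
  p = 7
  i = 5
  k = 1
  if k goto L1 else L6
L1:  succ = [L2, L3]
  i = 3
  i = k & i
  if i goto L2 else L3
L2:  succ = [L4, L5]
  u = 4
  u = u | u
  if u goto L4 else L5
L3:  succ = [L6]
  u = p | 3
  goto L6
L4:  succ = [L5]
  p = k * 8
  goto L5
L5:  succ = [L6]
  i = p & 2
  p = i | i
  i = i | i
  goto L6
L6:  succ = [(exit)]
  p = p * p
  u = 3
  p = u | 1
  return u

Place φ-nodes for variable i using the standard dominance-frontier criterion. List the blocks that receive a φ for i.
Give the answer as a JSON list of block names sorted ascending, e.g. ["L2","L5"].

idom tree: L1←L0 L2←L1 L3←L1 L4←L2 L5←L2 L6←L0
Dom at joins:
  L5: preds {L2,L4}: {L0,L1,L2} ∩ {L0,L1,L2,L4} = {L0,L1,L2}; idom=L2
  L6: preds {L0,L3,L5}: {L0} ∩ {L0,L1,L3} ∩ {L0,L1,L2,L5} = {L0}; idom=L0

DF derivation:
  L5←L2: walk · to L2
  L5←L4: walk L4 to L2
  L6←L0: walk · to L0
  L6←L3: walk L3→L1 to L0
  L6←L5: walk L5→L2→L1 to L0
  L0: DF=∅
  L1: DF={L6}
  L2: DF={L6}
  L3: DF={L6}
  L4: DF={L5}
  L5: DF={L6}
  L6: DF=∅

φ for i: defs {L0,L1,L5}
  DF⁺ = {L6}

Answer: ["L6"]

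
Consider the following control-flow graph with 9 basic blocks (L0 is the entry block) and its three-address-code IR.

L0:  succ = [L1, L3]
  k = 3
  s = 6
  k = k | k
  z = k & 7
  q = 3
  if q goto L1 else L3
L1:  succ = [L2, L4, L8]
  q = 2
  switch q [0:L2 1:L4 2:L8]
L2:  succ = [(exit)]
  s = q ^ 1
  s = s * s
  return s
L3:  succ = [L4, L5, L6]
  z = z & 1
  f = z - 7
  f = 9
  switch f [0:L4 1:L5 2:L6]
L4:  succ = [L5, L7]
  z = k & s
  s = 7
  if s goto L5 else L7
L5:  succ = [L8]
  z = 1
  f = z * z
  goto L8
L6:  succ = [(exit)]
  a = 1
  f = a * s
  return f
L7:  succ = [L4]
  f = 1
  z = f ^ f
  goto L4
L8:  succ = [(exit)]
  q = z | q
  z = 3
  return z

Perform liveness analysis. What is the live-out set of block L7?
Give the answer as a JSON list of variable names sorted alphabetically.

Answer: ["k", "q", "s"]

Derivation:
Per-block:
  L0: def={k,q,s,z} ue=∅
  L1: def={q} ue=∅
  L2: def={s} ue={q}
  L3: def={f,z} ue={z}
  L4: def={s,z} ue={k,s}
  L5: def={f,z} ue=∅
  L6: def={a,f} ue={s}
  L7: def={f,z} ue=∅
  L8: def={q,z} ue={q,z}

Live sets:
  L0 li=∅ lo={k,q,s,z}
  L1 li={k,s,z} lo={k,q,s,z}
  L2 li={q} lo=∅
  L3 li={k,q,s,z} lo={k,q,s}
  L4 li={k,q,s} lo={k,q,s}
  L5 li={q} lo={q,z}
  L6 li={s} lo=∅
  L7 li={k,q,s} lo={k,q,s}
  L8 li={q,z} lo=∅

live-out(L7) = ["k", "q", "s"]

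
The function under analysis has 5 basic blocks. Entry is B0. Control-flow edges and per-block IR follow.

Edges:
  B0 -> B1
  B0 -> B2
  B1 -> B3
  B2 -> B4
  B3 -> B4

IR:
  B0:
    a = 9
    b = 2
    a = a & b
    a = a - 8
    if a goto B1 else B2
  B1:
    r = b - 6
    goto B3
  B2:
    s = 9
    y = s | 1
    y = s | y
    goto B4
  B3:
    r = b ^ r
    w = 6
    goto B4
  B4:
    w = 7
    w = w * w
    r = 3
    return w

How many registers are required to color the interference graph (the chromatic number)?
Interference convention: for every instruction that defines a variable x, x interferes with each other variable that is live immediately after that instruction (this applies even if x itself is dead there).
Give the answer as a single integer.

def/use:
  B0: {a,b} / ∅
  B1: {r} / {b}
  B2: {s,y} / ∅
  B3: {r,w} / {b,r}
  B4: {r,w} / ∅

Liveness:
  B0: in=∅ out={b}
  B1: in={b} out={b,r}
  B2: in=∅ out=∅
  B3: in={b,r} out=∅
  B4: in=∅ out=∅

Interfere edges:
  a — {b}
  b — {a,r}
  r — {b,w}
  s — {y}
  w — {r}
  y — {s}

Chromatic number:
  clique {a,b} ⇒ need ≥ 2
  assign a→R1 b→R0 r→R1 s→R0 w→R0 y→R1 — no edge inside a register ⇒ χ ≤ 2
  χ = 2

Answer: 2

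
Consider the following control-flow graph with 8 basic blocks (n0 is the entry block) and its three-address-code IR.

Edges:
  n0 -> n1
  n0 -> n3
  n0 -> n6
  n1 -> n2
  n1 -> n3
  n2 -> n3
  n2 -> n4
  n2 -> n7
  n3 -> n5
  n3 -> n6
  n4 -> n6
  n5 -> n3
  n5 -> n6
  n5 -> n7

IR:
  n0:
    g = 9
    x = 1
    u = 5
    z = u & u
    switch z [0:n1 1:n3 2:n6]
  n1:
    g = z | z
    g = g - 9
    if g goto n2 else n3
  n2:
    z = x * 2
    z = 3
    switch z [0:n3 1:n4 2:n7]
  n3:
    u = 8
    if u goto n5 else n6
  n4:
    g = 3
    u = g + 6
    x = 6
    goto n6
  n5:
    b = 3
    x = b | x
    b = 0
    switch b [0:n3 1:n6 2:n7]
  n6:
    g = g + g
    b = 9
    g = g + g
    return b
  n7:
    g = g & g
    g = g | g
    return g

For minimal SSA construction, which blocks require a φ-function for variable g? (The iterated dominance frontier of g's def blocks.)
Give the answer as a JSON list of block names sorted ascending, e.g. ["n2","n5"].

idom tree: n1←n0 n2←n1 n3←n0 n4←n2 n5←n3 n6←n0 n7←n0
Dom at joins:
  n3: preds {n0,n1,n2,n5}: {n0} ∩ {n0,n1} ∩ {n0,n1,n2} ∩ {n0,n3,n5} = {n0}; idom=n0
  n6: preds {n0,n3,n4,n5}: {n0} ∩ {n0,n3} ∩ {n0,n1,n2,n4} ∩ {n0,n3,n5} = {n0}; idom=n0
  n7: preds {n2,n5}: {n0,n1,n2} ∩ {n0,n3,n5} = {n0}; idom=n0

Frontier:
  n3←n0: walk · to n0
  n3←n1: walk n1 to n0
  n3←n2: walk n2→n1 to n0
  n3←n5: walk n5→n3 to n0
  n6←n0: walk · to n0
  n6←n3: walk n3 to n0
  n6←n4: walk n4→n2→n1 to n0
  n6←n5: walk n5→n3 to n0
  n7←n2: walk n2→n1 to n0
  n7←n5: walk n5→n3 to n0
  DF(n0)=∅
  DF(n1)={n3,n6,n7}
  DF(n2)={n3,n6,n7}
  DF(n3)={n3,n6,n7}
  DF(n4)={n6}
  DF(n5)={n3,n6,n7}
  DF(n6)=∅
  DF(n7)=∅

φ for g: defs {n0,n1,n4,n6,n7}
  DF⁺ = {n3,n6,n7}

Answer: ["n3", "n6", "n7"]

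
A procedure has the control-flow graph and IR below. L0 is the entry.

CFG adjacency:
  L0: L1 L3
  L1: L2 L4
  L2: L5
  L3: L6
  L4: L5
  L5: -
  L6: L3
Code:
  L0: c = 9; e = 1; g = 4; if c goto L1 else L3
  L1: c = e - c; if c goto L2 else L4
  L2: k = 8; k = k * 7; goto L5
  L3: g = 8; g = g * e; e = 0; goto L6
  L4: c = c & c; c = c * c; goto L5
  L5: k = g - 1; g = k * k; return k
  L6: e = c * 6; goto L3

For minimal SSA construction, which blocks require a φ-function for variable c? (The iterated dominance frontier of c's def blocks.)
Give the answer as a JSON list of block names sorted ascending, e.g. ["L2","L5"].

idom tree: L1←L0 L2←L1 L3←L0 L4←L1 L5←L1 L6←L3
Join-block Dom:
  L3: preds {L0,L6}: {L0} ∩ {L0,L3,L6} = {L0}; idom=L0
  L5: preds {L2,L4}: {L0,L1,L2} ∩ {L0,L1,L4} = {L0,L1}; idom=L1

DF derivation:
  join L3 pred L0: · stop@L0
  join L3 pred L6: L6→L3 stop@L0
  join L5 pred L2: L2 stop@L1
  join L5 pred L4: L4 stop@L1
  DF(L0)=∅
  DF(L1)=∅
  DF(L2)={L5}
  DF(L3)={L3}
  DF(L4)={L5}
  DF(L5)=∅
  DF(L6)={L3}

φ for c: defs {L0,L1,L4}
  DF⁺ = {L5}

Answer: ["L5"]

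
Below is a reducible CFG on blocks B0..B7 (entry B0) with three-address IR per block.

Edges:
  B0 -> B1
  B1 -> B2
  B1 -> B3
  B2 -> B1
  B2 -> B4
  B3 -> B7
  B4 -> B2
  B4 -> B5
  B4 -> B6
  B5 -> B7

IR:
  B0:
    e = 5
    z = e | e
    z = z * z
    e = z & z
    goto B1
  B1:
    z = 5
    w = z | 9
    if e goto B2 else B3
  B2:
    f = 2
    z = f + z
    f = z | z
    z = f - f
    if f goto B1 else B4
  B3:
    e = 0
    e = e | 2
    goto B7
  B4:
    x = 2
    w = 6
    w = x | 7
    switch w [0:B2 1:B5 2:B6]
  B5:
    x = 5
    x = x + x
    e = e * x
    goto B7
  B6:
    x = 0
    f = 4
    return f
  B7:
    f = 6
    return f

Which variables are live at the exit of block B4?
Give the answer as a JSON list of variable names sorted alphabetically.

Block summaries:
  B0: {e,z} / ∅
  B1: {w,z} / {e}
  B2: {f,z} / {z}
  B3: {e} / ∅
  B4: {w,x} / ∅
  B5: {e,x} / {e}
  B6: {f,x} / ∅
  B7: {f} / ∅

Live sets:
  live B0: ∅→{e}
  live B1: {e}→{e,z}
  live B2: {e,z}→{e,z}
  live B3: ∅→∅
  live B4: {e,z}→{e,z}
  live B5: {e}→∅
  live B6: ∅→∅
  live B7: ∅→∅

live-out(B4) = ["e", "z"]

Answer: ["e", "z"]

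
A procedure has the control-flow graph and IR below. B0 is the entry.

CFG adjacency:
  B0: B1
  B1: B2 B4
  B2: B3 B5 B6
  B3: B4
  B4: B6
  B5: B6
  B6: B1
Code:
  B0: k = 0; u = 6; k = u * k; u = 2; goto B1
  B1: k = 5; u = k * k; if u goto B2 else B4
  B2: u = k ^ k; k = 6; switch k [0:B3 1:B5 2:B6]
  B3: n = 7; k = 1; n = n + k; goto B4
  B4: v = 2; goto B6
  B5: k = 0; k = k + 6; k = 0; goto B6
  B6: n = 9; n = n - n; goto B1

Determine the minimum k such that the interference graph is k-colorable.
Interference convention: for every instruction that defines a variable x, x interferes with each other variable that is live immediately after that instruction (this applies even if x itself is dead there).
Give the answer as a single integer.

def/use:
  B0 def {k,u} use ∅
  B1 def {k,u} use ∅
  B2 def {k,u} use {k}
  B3 def {k,n} use ∅
  B4 def {v} use ∅
  B5 def {k} use ∅
  B6 def {n} use ∅

Live sets:
  live B0: ∅→∅
  live B1: ∅→{k}
  live B2: {k}→∅
  live B3: ∅→∅
  live B4: ∅→∅
  live B5: ∅→∅
  live B6: ∅→∅

Interfere edges:
  k↔{n,u}
  n↔{k}
  u↔{k}
  v↔∅

Registers:
  clique {k,n} ⇒ need ≥ 2
  assign k→c0 n→c1 u→c1 v→c0 — no edge inside a register ⇒ χ ≤ 2
  χ = 2

Answer: 2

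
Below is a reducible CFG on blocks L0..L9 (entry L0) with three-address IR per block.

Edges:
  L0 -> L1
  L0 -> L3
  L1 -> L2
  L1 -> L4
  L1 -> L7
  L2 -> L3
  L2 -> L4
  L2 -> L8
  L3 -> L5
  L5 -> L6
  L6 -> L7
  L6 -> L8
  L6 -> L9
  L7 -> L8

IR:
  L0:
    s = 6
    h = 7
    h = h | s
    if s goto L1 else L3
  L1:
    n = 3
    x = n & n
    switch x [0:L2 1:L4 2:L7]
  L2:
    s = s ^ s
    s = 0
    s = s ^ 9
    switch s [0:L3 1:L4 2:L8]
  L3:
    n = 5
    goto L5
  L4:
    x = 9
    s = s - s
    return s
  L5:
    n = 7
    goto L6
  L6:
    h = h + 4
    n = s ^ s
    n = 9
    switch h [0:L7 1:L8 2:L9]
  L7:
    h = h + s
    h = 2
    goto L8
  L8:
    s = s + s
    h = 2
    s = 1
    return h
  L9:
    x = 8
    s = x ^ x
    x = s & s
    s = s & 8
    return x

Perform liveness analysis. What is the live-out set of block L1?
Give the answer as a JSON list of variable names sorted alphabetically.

Answer: ["h", "s"]

Working:
def/use:
  L0 def {h,s} use ∅
  L1 def {n,x} use ∅
  L2 def {s} use {s}
  L3 def {n} use ∅
  L4 def {s,x} use {s}
  L5 def {n} use ∅
  L6 def {h,n} use {h,s}
  L7 def {h} use {h,s}
  L8 def {h,s} use {s}
  L9 def {s,x} use ∅

Liveness:
  L0: in=∅ out={h,s}
  L1: in={h,s} out={h,s}
  L2: in={h,s} out={h,s}
  L3: in={h,s} out={h,s}
  L4: in={s} out=∅
  L5: in={h,s} out={h,s}
  L6: in={h,s} out={h,s}
  L7: in={h,s} out={s}
  L8: in={s} out=∅
  L9: in=∅ out=∅

live-out(L1) = ["h", "s"]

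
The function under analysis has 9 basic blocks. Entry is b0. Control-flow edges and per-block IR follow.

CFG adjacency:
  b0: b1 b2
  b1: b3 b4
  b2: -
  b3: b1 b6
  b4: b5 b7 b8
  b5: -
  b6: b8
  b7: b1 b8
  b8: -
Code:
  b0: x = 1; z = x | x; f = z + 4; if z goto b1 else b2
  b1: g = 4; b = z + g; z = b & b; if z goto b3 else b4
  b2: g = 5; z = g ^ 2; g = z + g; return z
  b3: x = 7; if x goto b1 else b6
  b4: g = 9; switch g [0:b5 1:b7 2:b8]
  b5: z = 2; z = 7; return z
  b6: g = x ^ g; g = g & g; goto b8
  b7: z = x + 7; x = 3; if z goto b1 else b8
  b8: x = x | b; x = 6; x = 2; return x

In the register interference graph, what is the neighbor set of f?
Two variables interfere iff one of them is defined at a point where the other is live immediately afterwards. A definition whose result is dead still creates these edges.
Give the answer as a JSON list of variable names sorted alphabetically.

Block summaries:
  b0 def {f,x,z} use ∅
  b1 def {b,g,z} use {z}
  b2 def {g,z} use ∅
  b3 def {x} use ∅
  b4 def {g} use ∅
  b5 def {z} use ∅
  b6 def {g} use {g,x}
  b7 def {x,z} use {x}
  b8 def {x} use {b,x}

Live sets:
  b0 li=∅ lo={x,z}
  b1 li={x,z} lo={b,g,x,z}
  b2 li=∅ lo=∅
  b3 li={b,g,z} lo={b,g,x,z}
  b4 li={b,x} lo={b,x}
  b5 li=∅ lo=∅
  b6 li={b,g,x} lo={b,x}
  b7 li={b,x} lo={b,x,z}
  b8 li={b,x} lo=∅

Interfere edges:
  b↔{g,x,z}
  f↔{x,z}
  g↔{b,x,z}
  x↔{b,f,g,z}
  z↔{b,f,g,x}

N(f) = ["x", "z"]

Answer: ["x", "z"]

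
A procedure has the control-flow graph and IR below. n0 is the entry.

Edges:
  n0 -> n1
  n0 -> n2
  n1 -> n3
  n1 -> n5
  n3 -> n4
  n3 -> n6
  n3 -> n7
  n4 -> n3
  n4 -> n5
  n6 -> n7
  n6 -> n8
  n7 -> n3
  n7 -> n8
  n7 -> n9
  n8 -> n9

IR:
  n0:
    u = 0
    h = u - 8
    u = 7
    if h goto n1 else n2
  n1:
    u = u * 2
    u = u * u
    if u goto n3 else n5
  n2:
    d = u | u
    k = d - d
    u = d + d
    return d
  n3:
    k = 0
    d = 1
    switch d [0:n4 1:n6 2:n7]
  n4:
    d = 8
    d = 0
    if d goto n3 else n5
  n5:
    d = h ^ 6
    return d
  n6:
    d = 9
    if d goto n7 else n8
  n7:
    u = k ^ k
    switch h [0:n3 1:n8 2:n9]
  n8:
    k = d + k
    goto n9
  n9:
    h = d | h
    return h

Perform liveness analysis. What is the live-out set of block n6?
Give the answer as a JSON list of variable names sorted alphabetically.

Answer: ["d", "h", "k"]

Derivation:
def/use:
  n0: {h,u} / ∅
  n1: {u} / {u}
  n2: {d,k,u} / {u}
  n3: {d,k} / ∅
  n4: {d} / ∅
  n5: {d} / {h}
  n6: {d} / ∅
  n7: {u} / {h,k}
  n8: {k} / {d,k}
  n9: {h} / {d,h}

Liveness:
  n0 li=∅ lo={h,u}
  n1 li={h,u} lo={h}
  n2 li={u} lo=∅
  n3 li={h} lo={d,h,k}
  n4 li={h} lo={h}
  n5 li={h} lo=∅
  n6 li={h,k} lo={d,h,k}
  n7 li={d,h,k} lo={d,h,k}
  n8 li={d,h,k} lo={d,h}
  n9 li={d,h} lo=∅

live-out(n6) = ["d", "h", "k"]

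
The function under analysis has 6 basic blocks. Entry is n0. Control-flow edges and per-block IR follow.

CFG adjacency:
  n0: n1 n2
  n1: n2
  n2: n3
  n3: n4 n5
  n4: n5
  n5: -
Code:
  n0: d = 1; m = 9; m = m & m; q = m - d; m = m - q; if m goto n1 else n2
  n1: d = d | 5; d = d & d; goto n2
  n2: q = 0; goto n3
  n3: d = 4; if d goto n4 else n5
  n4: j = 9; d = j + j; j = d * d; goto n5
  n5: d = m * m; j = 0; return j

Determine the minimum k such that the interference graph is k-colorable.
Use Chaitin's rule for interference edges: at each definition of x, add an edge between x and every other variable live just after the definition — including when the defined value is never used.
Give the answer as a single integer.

Answer: 3

Working:
Block summaries:
  n0: def={d,m,q} ue=∅
  n1: def={d} ue={d}
  n2: def={q} ue=∅
  n3: def={d} ue=∅
  n4: def={d,j} ue=∅
  n5: def={d,j} ue={m}

Liveness:
  live n0: ∅→{d,m}
  live n1: {d,m}→{m}
  live n2: {m}→{m}
  live n3: {m}→{m}
  live n4: {m}→{m}
  live n5: {m}→∅

Interfere edges:
  d: {m,q}
  j: {m}
  m: {d,j,q}
  q: {d,m}

Colouring:
  clique {d,m,q} ⇒ need ≥ 3
  assign d→R1 j→R1 m→R0 q→R2 — no edge inside a register ⇒ χ ≤ 3
  χ = 3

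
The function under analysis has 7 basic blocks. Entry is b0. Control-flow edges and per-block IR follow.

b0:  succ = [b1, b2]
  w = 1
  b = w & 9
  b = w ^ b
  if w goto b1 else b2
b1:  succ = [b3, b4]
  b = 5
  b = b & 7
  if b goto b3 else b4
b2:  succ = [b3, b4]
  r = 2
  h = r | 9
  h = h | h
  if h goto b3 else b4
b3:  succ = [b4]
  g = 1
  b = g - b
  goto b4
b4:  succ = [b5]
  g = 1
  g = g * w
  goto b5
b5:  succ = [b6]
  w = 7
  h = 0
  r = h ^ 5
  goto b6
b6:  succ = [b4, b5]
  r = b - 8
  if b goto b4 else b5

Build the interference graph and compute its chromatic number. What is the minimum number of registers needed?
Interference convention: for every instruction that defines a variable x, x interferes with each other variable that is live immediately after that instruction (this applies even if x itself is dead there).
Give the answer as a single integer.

Per-block:
  b0 def {b,w} use ∅
  b1 def {b} use ∅
  b2 def {h,r} use ∅
  b3 def {b,g} use {b}
  b4 def {g} use {w}
  b5 def {h,r,w} use ∅
  b6 def {r} use {b}

Liveness:
  live b0: ∅→{b,w}
  live b1: {w}→{b,w}
  live b2: {b,w}→{b,w}
  live b3: {b,w}→{b,w}
  live b4: {b,w}→{b}
  live b5: {b}→{b,w}
  live b6: {b,w}→{b,w}

Interfere edges:
  b — {g,h,r,w}
  g — {b,w}
  h — {b,w}
  r — {b,w}
  w — {b,g,h,r}

Colouring:
  {b,g,w} pairwise interfere (3-clique) ⇒ χ ≥ 3
  3-colouring: R0={b}  R1={w}  R2={g,h,r}
  χ = 3

Answer: 3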